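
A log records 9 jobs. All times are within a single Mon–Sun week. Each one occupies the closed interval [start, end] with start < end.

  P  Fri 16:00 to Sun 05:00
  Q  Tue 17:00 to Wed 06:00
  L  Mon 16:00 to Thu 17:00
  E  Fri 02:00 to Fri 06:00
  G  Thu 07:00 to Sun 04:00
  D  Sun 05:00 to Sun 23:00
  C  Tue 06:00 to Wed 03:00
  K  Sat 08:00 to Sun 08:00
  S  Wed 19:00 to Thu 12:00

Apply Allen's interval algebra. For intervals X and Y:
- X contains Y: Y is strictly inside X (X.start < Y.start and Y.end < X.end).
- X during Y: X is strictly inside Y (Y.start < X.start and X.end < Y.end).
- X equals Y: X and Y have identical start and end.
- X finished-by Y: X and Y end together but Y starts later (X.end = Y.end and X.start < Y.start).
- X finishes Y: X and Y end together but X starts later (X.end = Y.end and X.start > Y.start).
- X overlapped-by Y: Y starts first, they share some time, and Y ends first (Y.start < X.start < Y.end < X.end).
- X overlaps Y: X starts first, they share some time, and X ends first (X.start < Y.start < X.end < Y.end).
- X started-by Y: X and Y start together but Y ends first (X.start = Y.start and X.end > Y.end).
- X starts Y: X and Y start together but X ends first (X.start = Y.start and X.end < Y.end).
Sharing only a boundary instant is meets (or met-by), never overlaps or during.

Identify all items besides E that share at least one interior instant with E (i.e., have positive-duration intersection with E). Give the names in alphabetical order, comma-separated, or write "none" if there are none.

Target E = [Fri 02:00, Fri 06:00].
C [Tue 06:00, Wed 03:00] → before → no.
D [Sun 05:00, Sun 23:00] → after → no.
G [Thu 07:00, Sun 04:00] → contains → yes.
K [Sat 08:00, Sun 08:00] → after → no.
L [Mon 16:00, Thu 17:00] → before → no.
P [Fri 16:00, Sun 05:00] → after → no.
Q [Tue 17:00, Wed 06:00] → before → no.
S [Wed 19:00, Thu 12:00] → before → no.
Result: G.

G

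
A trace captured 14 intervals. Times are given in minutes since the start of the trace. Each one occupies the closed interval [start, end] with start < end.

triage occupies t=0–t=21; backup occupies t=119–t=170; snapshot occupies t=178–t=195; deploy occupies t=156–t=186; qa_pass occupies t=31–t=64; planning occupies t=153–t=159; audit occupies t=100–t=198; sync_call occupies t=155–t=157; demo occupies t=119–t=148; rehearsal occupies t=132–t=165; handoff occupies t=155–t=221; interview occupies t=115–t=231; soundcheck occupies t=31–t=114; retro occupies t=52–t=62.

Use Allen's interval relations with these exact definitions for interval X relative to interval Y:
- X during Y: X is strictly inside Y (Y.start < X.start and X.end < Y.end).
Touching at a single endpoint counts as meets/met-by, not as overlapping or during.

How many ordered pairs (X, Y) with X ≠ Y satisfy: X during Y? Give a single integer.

25

Checking all 182 ordered pairs for relation 'during'; matching pairs in alphabetical order:
(backup, audit): backup during audit ✓
(backup, interview): backup during interview ✓
(demo, audit): demo during audit ✓
(demo, interview): demo during interview ✓
(deploy, audit): deploy during audit ✓
(deploy, handoff): deploy during handoff ✓
(deploy, interview): deploy during interview ✓
(handoff, interview): handoff during interview ✓
(planning, audit): planning during audit ✓
(planning, backup): planning during backup ✓
(planning, interview): planning during interview ✓
(planning, rehearsal): planning during rehearsal ✓
(rehearsal, audit): rehearsal during audit ✓
(rehearsal, backup): rehearsal during backup ✓
(rehearsal, interview): rehearsal during interview ✓
(retro, qa_pass): retro during qa_pass ✓
(retro, soundcheck): retro during soundcheck ✓
(snapshot, audit): snapshot during audit ✓
(snapshot, handoff): snapshot during handoff ✓
(snapshot, interview): snapshot during interview ✓
(sync_call, audit): sync_call during audit ✓
(sync_call, backup): sync_call during backup ✓
(sync_call, interview): sync_call during interview ✓
(sync_call, planning): sync_call during planning ✓
... plus 1 further pairs not listed.
Count: 25.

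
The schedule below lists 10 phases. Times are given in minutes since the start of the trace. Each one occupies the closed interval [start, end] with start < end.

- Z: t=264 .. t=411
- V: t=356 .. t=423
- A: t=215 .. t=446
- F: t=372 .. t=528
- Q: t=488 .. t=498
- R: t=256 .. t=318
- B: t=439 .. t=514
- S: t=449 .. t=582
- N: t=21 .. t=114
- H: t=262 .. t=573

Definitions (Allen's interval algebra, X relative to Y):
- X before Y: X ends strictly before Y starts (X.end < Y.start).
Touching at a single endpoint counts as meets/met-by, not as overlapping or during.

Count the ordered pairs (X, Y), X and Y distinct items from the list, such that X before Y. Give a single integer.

22

Checking all 90 ordered pairs for relation 'before'; matching pairs in alphabetical order:
(A, Q): A before Q ✓
(A, S): A before S ✓
(N, A): N before A ✓
(N, B): N before B ✓
(N, F): N before F ✓
(N, H): N before H ✓
(N, Q): N before Q ✓
(N, R): N before R ✓
(N, S): N before S ✓
(N, V): N before V ✓
(N, Z): N before Z ✓
(R, B): R before B ✓
(R, F): R before F ✓
(R, Q): R before Q ✓
(R, S): R before S ✓
(R, V): R before V ✓
(V, B): V before B ✓
(V, Q): V before Q ✓
(V, S): V before S ✓
(Z, B): Z before B ✓
(Z, Q): Z before Q ✓
(Z, S): Z before S ✓
Count: 22.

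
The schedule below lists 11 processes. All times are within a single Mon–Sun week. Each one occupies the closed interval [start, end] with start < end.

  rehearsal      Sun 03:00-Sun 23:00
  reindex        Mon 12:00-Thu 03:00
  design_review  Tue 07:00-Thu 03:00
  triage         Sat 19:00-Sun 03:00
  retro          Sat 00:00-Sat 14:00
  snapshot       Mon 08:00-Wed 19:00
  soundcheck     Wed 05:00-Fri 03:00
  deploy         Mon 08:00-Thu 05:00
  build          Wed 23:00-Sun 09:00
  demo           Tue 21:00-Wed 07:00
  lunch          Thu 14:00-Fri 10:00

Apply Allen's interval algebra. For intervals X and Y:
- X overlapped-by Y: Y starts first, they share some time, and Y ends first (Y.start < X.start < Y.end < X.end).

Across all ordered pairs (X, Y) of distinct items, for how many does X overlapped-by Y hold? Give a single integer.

13

Checking all 110 ordered pairs for relation 'overlapped-by'; matching pairs in alphabetical order:
(build, deploy): build overlapped-by deploy ✓
(build, design_review): build overlapped-by design_review ✓
(build, reindex): build overlapped-by reindex ✓
(build, soundcheck): build overlapped-by soundcheck ✓
(design_review, snapshot): design_review overlapped-by snapshot ✓
(lunch, soundcheck): lunch overlapped-by soundcheck ✓
(rehearsal, build): rehearsal overlapped-by build ✓
(reindex, snapshot): reindex overlapped-by snapshot ✓
(soundcheck, demo): soundcheck overlapped-by demo ✓
(soundcheck, deploy): soundcheck overlapped-by deploy ✓
(soundcheck, design_review): soundcheck overlapped-by design_review ✓
(soundcheck, reindex): soundcheck overlapped-by reindex ✓
(soundcheck, snapshot): soundcheck overlapped-by snapshot ✓
Count: 13.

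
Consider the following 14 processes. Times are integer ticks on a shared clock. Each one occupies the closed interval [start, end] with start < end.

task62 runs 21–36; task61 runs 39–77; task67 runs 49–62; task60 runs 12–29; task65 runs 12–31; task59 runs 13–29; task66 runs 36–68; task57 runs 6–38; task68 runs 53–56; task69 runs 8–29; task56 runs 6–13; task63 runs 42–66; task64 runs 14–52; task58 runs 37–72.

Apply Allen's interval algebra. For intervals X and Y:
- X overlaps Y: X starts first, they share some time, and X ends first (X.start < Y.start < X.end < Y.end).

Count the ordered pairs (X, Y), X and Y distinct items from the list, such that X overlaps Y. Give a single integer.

23

Checking all 182 ordered pairs for relation 'overlaps'; matching pairs in alphabetical order:
(task56, task60): task56 overlaps task60 ✓
(task56, task65): task56 overlaps task65 ✓
(task56, task69): task56 overlaps task69 ✓
(task57, task58): task57 overlaps task58 ✓
(task57, task64): task57 overlaps task64 ✓
(task57, task66): task57 overlaps task66 ✓
(task58, task61): task58 overlaps task61 ✓
(task59, task62): task59 overlaps task62 ✓
(task59, task64): task59 overlaps task64 ✓
(task60, task62): task60 overlaps task62 ✓
(task60, task64): task60 overlaps task64 ✓
(task64, task58): task64 overlaps task58 ✓
(task64, task61): task64 overlaps task61 ✓
(task64, task63): task64 overlaps task63 ✓
(task64, task66): task64 overlaps task66 ✓
(task64, task67): task64 overlaps task67 ✓
(task65, task62): task65 overlaps task62 ✓
(task65, task64): task65 overlaps task64 ✓
(task66, task58): task66 overlaps task58 ✓
(task66, task61): task66 overlaps task61 ✓
(task69, task62): task69 overlaps task62 ✓
(task69, task64): task69 overlaps task64 ✓
(task69, task65): task69 overlaps task65 ✓
Count: 23.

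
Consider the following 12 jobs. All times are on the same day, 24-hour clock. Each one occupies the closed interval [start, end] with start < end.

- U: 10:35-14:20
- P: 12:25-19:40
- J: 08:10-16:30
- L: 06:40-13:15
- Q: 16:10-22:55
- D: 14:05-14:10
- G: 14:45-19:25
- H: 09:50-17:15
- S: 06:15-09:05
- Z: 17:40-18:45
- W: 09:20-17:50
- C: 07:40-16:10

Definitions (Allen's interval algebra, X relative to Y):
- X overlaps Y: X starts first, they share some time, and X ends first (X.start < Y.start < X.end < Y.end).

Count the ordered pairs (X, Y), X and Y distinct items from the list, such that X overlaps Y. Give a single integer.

Checking all 132 ordered pairs for relation 'overlaps'; matching pairs in alphabetical order:
(C, G): C overlaps G ✓
(C, H): C overlaps H ✓
(C, J): C overlaps J ✓
(C, P): C overlaps P ✓
(C, W): C overlaps W ✓
(G, Q): G overlaps Q ✓
(H, G): H overlaps G ✓
(H, P): H overlaps P ✓
(H, Q): H overlaps Q ✓
(J, G): J overlaps G ✓
(J, H): J overlaps H ✓
(J, P): J overlaps P ✓
(J, Q): J overlaps Q ✓
(J, W): J overlaps W ✓
(L, C): L overlaps C ✓
(L, H): L overlaps H ✓
(L, J): L overlaps J ✓
(L, P): L overlaps P ✓
(L, U): L overlaps U ✓
(L, W): L overlaps W ✓
(P, Q): P overlaps Q ✓
(S, C): S overlaps C ✓
(S, J): S overlaps J ✓
(S, L): S overlaps L ✓
... plus 5 further pairs not listed.
Count: 29.

29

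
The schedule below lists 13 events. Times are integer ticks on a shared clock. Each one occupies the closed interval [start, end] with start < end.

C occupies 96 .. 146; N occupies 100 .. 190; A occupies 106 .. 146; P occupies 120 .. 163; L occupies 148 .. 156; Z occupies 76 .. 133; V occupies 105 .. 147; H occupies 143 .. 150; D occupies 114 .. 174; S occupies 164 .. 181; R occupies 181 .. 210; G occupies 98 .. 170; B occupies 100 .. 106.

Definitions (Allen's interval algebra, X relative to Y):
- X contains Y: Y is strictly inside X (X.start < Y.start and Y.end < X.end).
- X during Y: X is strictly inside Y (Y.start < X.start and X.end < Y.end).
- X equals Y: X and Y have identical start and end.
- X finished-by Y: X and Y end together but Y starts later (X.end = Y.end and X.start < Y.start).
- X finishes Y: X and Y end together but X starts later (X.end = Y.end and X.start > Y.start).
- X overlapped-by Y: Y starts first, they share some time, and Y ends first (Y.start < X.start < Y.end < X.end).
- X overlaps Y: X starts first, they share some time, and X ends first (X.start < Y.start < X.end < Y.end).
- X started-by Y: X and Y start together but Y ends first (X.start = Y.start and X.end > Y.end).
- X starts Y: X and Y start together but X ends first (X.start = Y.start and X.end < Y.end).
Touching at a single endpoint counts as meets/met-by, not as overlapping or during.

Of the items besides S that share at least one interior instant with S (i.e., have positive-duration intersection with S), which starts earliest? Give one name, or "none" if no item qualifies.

Target S = [164, 181].
A [106, 146] → before → excluded.
B [100, 106] → before → excluded.
C [96, 146] → before → excluded.
D [114, 174] → overlaps → candidate.
G [98, 170] → overlaps → candidate.
H [143, 150] → before → excluded.
L [148, 156] → before → excluded.
N [100, 190] → contains → candidate.
P [120, 163] → before → excluded.
R [181, 210] → met-by → excluded.
V [105, 147] → before → excluded.
Z [76, 133] → before → excluded.
Among candidates, earliest start is 98 → G.

G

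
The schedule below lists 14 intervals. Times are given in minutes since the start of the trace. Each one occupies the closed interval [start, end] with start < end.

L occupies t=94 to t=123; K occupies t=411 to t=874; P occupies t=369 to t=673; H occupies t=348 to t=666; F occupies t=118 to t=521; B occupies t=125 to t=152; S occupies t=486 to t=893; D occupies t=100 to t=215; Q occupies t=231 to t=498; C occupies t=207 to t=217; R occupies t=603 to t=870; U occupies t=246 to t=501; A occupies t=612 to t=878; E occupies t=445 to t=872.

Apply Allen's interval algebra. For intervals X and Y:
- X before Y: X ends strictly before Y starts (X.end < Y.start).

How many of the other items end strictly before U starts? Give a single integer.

Target U = [t=246, t=501].
A [t=612, t=878] → after → no.
B [t=125, t=152] → before → counts.
C [t=207, t=217] → before → counts.
D [t=100, t=215] → before → counts.
E [t=445, t=872] → overlapped-by → no.
F [t=118, t=521] → contains → no.
H [t=348, t=666] → overlapped-by → no.
K [t=411, t=874] → overlapped-by → no.
L [t=94, t=123] → before → counts.
P [t=369, t=673] → overlapped-by → no.
Q [t=231, t=498] → overlaps → no.
R [t=603, t=870] → after → no.
S [t=486, t=893] → overlapped-by → no.
Total: 4.

4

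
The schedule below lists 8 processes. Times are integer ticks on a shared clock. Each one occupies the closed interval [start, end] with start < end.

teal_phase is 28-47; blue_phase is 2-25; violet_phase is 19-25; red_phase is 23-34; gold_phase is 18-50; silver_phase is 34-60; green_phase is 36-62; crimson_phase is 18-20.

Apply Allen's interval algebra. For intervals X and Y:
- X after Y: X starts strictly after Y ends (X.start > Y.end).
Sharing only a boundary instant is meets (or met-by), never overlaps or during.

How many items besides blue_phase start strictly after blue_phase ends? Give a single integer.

Target blue_phase = [2, 25].
crimson_phase [18, 20] → during → no.
gold_phase [18, 50] → overlapped-by → no.
green_phase [36, 62] → after → counts.
red_phase [23, 34] → overlapped-by → no.
silver_phase [34, 60] → after → counts.
teal_phase [28, 47] → after → counts.
violet_phase [19, 25] → finishes → no.
Total: 3.

3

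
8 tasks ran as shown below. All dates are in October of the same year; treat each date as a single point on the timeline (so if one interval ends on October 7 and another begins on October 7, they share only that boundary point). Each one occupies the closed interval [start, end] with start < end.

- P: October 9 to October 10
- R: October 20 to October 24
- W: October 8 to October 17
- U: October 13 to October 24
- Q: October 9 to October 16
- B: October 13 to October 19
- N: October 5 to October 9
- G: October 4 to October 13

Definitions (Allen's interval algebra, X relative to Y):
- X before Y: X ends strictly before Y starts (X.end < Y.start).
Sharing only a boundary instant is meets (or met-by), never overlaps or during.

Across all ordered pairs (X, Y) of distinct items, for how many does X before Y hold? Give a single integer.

Checking all 56 ordered pairs for relation 'before'; matching pairs in alphabetical order:
(B, R): B before R ✓
(G, R): G before R ✓
(N, B): N before B ✓
(N, R): N before R ✓
(N, U): N before U ✓
(P, B): P before B ✓
(P, R): P before R ✓
(P, U): P before U ✓
(Q, R): Q before R ✓
(W, R): W before R ✓
Count: 10.

10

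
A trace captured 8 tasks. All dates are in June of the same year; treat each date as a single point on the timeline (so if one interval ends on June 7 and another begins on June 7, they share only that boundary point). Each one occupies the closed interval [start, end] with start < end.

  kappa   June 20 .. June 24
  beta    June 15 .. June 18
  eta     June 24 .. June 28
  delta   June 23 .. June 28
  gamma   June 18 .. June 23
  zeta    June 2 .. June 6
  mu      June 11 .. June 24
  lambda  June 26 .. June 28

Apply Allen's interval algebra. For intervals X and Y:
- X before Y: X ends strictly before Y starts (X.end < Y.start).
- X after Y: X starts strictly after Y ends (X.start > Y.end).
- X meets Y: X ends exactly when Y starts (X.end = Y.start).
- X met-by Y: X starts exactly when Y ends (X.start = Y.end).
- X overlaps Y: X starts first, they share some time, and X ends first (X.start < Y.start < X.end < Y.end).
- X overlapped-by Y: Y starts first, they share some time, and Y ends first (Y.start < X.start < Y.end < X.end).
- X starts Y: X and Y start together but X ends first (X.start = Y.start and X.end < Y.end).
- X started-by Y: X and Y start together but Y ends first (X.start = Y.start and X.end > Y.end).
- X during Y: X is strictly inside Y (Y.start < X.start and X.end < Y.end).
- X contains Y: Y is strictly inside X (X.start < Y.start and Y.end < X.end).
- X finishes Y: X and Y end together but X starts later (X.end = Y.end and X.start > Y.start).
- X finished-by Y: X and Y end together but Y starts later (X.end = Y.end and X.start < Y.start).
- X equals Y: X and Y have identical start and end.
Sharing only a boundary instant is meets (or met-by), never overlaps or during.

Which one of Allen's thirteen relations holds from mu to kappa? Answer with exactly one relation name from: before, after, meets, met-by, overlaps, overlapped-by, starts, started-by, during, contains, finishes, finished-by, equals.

mu = [June 11, June 24]; kappa = [June 20, June 24].
Compare endpoints: mu.start < kappa.start, mu.start < kappa.end, mu.end > kappa.start, mu.end = kappa.end.
That pattern is 'finished-by'.

finished-by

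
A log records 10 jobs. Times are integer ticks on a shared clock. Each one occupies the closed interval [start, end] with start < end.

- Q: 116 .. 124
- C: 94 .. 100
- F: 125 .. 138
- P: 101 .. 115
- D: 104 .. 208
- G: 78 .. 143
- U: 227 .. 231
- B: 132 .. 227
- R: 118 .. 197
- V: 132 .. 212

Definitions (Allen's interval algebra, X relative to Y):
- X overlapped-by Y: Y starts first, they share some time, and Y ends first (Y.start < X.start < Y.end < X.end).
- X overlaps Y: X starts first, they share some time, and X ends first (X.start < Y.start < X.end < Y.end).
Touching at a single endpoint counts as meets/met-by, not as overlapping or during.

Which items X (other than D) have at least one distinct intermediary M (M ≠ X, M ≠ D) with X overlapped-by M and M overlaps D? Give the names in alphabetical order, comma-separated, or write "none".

B, R, V

Target D = [104, 208].
Intermediaries M with M overlaps D: G, P.
Via G — items with X overlapped-by G: B, R, V.
Via P — items with X overlapped-by P: none.
Union: B, R, V.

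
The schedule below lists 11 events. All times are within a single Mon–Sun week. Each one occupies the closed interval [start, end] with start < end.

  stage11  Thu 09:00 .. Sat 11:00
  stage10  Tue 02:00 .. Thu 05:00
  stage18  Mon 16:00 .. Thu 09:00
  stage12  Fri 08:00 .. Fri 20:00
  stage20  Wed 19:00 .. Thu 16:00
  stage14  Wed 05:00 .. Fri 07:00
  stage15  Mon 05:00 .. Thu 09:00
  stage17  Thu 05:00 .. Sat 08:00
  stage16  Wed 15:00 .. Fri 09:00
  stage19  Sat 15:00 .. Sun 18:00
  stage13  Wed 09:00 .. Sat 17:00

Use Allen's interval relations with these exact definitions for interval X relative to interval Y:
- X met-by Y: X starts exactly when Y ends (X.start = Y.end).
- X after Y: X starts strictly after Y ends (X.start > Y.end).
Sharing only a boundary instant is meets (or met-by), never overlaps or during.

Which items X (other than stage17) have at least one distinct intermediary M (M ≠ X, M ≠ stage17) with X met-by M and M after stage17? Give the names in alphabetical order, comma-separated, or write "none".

Target stage17 = [Thu 05:00, Sat 08:00].
Intermediaries M with M after stage17: stage19.
Via stage19 — items with X met-by stage19: none.
Union: none.

none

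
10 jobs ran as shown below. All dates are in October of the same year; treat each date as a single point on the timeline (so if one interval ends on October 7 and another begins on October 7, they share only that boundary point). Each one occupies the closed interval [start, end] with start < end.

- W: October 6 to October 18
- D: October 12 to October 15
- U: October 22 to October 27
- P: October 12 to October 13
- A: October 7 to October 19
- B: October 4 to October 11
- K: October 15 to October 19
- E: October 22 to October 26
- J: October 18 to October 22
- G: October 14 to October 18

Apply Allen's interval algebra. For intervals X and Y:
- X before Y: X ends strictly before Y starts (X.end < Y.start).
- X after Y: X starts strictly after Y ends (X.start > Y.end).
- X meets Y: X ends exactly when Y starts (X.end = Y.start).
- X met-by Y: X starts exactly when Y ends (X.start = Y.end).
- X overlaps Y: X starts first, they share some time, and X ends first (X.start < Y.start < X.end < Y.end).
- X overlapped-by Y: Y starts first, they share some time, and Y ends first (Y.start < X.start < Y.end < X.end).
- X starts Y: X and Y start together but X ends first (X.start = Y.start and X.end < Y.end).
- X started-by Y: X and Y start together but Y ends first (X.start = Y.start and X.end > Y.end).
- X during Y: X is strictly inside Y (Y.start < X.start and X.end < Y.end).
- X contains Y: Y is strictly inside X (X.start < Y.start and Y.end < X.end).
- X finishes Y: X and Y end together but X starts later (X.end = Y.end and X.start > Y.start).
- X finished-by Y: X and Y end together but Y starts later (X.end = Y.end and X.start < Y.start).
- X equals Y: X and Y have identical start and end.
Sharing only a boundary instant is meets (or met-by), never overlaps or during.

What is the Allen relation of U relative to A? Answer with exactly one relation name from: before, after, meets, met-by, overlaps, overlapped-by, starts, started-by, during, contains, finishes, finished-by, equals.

U = [October 22, October 27]; A = [October 7, October 19].
Compare endpoints: U.start > A.start, U.start > A.end, U.end > A.start, U.end > A.end.
That pattern is 'after'.

after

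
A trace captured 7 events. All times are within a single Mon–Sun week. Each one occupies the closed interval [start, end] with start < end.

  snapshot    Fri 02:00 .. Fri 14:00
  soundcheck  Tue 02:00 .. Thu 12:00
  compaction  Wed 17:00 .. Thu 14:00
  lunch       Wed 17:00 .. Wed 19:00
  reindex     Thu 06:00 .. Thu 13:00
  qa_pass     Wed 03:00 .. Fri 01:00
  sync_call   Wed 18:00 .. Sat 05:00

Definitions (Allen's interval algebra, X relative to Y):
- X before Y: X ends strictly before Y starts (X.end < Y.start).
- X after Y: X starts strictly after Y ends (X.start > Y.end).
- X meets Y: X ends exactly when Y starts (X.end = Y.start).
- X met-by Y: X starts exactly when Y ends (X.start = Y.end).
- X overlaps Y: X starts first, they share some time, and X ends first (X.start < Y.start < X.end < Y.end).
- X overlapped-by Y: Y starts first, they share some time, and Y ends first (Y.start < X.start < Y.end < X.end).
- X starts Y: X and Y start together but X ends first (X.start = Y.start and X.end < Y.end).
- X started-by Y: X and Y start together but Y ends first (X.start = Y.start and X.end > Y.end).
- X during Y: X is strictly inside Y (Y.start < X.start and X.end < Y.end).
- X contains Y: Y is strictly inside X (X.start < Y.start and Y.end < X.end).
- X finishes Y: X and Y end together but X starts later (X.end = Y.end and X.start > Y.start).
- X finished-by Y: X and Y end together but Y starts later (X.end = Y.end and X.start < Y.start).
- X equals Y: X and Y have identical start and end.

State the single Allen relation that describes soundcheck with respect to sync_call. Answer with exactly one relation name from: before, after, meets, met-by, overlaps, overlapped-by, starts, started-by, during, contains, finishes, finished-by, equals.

soundcheck = [Tue 02:00, Thu 12:00]; sync_call = [Wed 18:00, Sat 05:00].
Compare endpoints: soundcheck.start < sync_call.start, soundcheck.start < sync_call.end, soundcheck.end > sync_call.start, soundcheck.end < sync_call.end.
That pattern is 'overlaps'.

overlaps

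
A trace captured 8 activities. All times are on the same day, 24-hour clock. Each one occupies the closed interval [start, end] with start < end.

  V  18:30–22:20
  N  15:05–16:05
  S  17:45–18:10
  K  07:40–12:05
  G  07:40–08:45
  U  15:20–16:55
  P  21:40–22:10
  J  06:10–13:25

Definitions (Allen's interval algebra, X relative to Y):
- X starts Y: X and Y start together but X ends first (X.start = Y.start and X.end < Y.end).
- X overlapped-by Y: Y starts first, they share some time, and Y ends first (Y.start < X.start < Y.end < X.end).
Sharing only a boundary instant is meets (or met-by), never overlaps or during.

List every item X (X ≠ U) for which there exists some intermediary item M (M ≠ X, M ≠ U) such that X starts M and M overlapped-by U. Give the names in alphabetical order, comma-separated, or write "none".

none

Target U = [15:20, 16:55].
Intermediaries M with M overlapped-by U: none.
Union: none.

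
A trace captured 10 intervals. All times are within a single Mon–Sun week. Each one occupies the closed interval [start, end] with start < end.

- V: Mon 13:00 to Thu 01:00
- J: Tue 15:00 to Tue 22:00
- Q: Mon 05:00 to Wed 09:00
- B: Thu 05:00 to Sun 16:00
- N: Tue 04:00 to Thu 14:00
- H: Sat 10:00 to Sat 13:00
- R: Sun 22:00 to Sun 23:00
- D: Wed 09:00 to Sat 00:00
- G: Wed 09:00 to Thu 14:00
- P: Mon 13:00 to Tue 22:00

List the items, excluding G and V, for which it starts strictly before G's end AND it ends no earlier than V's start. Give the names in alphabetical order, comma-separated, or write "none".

B, D, J, N, P, Q

Conditions: its start is strictly before G's end (X.start < Thu 14:00) AND its end is no earlier than V's start (X.end >= Mon 13:00).
B: start Thu 05:00 < Thu 14:00? ✓; end Sun 16:00 >= Mon 13:00? ✓ → yes.
D: start Wed 09:00 < Thu 14:00? ✓; end Sat 00:00 >= Mon 13:00? ✓ → yes.
H: start Sat 10:00 < Thu 14:00? ✗; end Sat 13:00 >= Mon 13:00? ✓ → no.
J: start Tue 15:00 < Thu 14:00? ✓; end Tue 22:00 >= Mon 13:00? ✓ → yes.
N: start Tue 04:00 < Thu 14:00? ✓; end Thu 14:00 >= Mon 13:00? ✓ → yes.
P: start Mon 13:00 < Thu 14:00? ✓; end Tue 22:00 >= Mon 13:00? ✓ → yes.
Q: start Mon 05:00 < Thu 14:00? ✓; end Wed 09:00 >= Mon 13:00? ✓ → yes.
R: start Sun 22:00 < Thu 14:00? ✗; end Sun 23:00 >= Mon 13:00? ✓ → no.
Result: B, D, J, N, P, Q.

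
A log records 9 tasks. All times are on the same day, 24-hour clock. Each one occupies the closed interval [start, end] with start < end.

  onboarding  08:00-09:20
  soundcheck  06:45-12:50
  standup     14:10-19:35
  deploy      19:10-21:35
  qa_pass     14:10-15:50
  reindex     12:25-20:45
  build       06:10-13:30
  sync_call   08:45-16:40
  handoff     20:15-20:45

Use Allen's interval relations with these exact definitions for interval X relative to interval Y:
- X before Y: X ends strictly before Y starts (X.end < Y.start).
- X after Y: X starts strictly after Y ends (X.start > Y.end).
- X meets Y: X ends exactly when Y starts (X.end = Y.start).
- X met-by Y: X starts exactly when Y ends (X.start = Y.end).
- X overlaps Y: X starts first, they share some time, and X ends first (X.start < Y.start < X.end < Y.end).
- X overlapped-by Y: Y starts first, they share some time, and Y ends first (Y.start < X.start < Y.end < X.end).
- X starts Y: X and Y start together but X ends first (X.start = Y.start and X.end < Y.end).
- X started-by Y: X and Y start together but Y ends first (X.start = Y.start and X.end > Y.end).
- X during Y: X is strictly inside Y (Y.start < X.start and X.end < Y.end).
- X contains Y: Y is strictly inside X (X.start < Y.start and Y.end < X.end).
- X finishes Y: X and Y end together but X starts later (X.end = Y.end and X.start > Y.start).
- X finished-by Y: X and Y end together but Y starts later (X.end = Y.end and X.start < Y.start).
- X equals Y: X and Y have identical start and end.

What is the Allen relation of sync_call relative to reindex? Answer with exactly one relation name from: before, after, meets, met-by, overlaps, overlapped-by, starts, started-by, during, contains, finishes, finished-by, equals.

overlaps

sync_call = [08:45, 16:40]; reindex = [12:25, 20:45].
Compare endpoints: sync_call.start < reindex.start, sync_call.start < reindex.end, sync_call.end > reindex.start, sync_call.end < reindex.end.
That pattern is 'overlaps'.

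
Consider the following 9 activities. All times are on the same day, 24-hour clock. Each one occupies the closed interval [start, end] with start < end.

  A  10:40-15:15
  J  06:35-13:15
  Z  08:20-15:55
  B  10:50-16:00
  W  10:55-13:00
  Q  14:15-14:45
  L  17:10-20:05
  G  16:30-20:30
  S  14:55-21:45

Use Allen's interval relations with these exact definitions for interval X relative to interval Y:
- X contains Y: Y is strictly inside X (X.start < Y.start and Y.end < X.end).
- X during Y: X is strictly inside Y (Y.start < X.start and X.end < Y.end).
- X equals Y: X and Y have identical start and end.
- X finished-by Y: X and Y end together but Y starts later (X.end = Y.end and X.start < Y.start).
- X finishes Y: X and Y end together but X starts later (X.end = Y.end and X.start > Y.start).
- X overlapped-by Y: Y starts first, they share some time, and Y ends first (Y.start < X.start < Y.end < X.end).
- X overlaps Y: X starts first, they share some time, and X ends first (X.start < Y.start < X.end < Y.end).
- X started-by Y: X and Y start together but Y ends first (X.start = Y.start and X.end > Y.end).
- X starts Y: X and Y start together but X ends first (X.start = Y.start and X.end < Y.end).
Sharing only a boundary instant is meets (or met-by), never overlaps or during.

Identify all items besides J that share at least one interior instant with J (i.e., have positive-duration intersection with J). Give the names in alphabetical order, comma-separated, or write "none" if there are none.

A, B, W, Z

Target J = [06:35, 13:15].
A [10:40, 15:15] → overlapped-by → yes.
B [10:50, 16:00] → overlapped-by → yes.
G [16:30, 20:30] → after → no.
L [17:10, 20:05] → after → no.
Q [14:15, 14:45] → after → no.
S [14:55, 21:45] → after → no.
W [10:55, 13:00] → during → yes.
Z [08:20, 15:55] → overlapped-by → yes.
Result: A, B, W, Z.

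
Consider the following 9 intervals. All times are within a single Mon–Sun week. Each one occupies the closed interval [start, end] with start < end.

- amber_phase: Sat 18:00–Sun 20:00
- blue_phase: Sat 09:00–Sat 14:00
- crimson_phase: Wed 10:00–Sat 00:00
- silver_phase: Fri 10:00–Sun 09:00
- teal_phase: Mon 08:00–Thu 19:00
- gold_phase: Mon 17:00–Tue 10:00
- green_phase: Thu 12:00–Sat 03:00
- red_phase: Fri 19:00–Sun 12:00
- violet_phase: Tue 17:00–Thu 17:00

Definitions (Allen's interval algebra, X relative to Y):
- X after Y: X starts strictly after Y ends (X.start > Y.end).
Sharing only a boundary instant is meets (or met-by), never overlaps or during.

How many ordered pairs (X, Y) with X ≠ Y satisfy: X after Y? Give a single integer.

Checking all 72 ordered pairs for relation 'after'; matching pairs in alphabetical order:
(amber_phase, blue_phase): amber_phase after blue_phase ✓
(amber_phase, crimson_phase): amber_phase after crimson_phase ✓
(amber_phase, gold_phase): amber_phase after gold_phase ✓
(amber_phase, green_phase): amber_phase after green_phase ✓
(amber_phase, teal_phase): amber_phase after teal_phase ✓
(amber_phase, violet_phase): amber_phase after violet_phase ✓
(blue_phase, crimson_phase): blue_phase after crimson_phase ✓
(blue_phase, gold_phase): blue_phase after gold_phase ✓
(blue_phase, green_phase): blue_phase after green_phase ✓
(blue_phase, teal_phase): blue_phase after teal_phase ✓
(blue_phase, violet_phase): blue_phase after violet_phase ✓
(crimson_phase, gold_phase): crimson_phase after gold_phase ✓
(green_phase, gold_phase): green_phase after gold_phase ✓
(red_phase, gold_phase): red_phase after gold_phase ✓
(red_phase, teal_phase): red_phase after teal_phase ✓
(red_phase, violet_phase): red_phase after violet_phase ✓
(silver_phase, gold_phase): silver_phase after gold_phase ✓
(silver_phase, teal_phase): silver_phase after teal_phase ✓
(silver_phase, violet_phase): silver_phase after violet_phase ✓
(violet_phase, gold_phase): violet_phase after gold_phase ✓
Count: 20.

20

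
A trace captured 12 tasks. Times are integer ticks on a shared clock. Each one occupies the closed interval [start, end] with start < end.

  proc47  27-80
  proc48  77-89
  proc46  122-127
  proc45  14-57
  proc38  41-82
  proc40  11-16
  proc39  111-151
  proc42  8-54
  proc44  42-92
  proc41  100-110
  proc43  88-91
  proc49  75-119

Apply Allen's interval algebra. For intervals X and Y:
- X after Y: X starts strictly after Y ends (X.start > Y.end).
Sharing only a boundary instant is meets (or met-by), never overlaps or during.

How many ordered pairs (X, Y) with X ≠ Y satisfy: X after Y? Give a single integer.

41

Checking all 132 ordered pairs for relation 'after'; matching pairs in alphabetical order:
(proc38, proc40): proc38 after proc40 ✓
(proc39, proc38): proc39 after proc38 ✓
(proc39, proc40): proc39 after proc40 ✓
(proc39, proc41): proc39 after proc41 ✓
(proc39, proc42): proc39 after proc42 ✓
(proc39, proc43): proc39 after proc43 ✓
(proc39, proc44): proc39 after proc44 ✓
(proc39, proc45): proc39 after proc45 ✓
(proc39, proc47): proc39 after proc47 ✓
(proc39, proc48): proc39 after proc48 ✓
(proc41, proc38): proc41 after proc38 ✓
(proc41, proc40): proc41 after proc40 ✓
(proc41, proc42): proc41 after proc42 ✓
(proc41, proc43): proc41 after proc43 ✓
(proc41, proc44): proc41 after proc44 ✓
(proc41, proc45): proc41 after proc45 ✓
(proc41, proc47): proc41 after proc47 ✓
(proc41, proc48): proc41 after proc48 ✓
(proc43, proc38): proc43 after proc38 ✓
(proc43, proc40): proc43 after proc40 ✓
(proc43, proc42): proc43 after proc42 ✓
(proc43, proc45): proc43 after proc45 ✓
(proc43, proc47): proc43 after proc47 ✓
(proc44, proc40): proc44 after proc40 ✓
... plus 17 further pairs not listed.
Count: 41.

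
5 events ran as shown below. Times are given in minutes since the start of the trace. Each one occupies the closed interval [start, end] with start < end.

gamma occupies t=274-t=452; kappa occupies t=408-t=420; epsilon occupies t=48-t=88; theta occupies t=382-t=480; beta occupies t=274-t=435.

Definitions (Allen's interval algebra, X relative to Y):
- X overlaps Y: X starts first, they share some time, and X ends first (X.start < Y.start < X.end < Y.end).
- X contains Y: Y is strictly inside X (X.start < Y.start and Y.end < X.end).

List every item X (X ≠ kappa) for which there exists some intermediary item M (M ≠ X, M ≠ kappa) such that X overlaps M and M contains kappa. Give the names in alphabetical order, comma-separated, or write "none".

Target kappa = [t=408, t=420].
Intermediaries M with M contains kappa: beta, gamma, theta.
Via beta — items with X overlaps beta: none.
Via gamma — items with X overlaps gamma: none.
Via theta — items with X overlaps theta: beta, gamma.
Union: beta, gamma.

beta, gamma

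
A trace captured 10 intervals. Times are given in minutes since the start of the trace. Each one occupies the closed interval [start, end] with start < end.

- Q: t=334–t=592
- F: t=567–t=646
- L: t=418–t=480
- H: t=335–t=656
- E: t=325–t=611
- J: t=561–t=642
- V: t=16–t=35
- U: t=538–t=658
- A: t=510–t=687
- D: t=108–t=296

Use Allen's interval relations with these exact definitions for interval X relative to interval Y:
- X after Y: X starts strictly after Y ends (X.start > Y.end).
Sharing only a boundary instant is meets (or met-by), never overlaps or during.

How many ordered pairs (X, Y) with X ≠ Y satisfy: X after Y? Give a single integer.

21

Checking all 90 ordered pairs for relation 'after'; matching pairs in alphabetical order:
(A, D): A after D ✓
(A, L): A after L ✓
(A, V): A after V ✓
(D, V): D after V ✓
(E, D): E after D ✓
(E, V): E after V ✓
(F, D): F after D ✓
(F, L): F after L ✓
(F, V): F after V ✓
(H, D): H after D ✓
(H, V): H after V ✓
(J, D): J after D ✓
(J, L): J after L ✓
(J, V): J after V ✓
(L, D): L after D ✓
(L, V): L after V ✓
(Q, D): Q after D ✓
(Q, V): Q after V ✓
(U, D): U after D ✓
(U, L): U after L ✓
(U, V): U after V ✓
Count: 21.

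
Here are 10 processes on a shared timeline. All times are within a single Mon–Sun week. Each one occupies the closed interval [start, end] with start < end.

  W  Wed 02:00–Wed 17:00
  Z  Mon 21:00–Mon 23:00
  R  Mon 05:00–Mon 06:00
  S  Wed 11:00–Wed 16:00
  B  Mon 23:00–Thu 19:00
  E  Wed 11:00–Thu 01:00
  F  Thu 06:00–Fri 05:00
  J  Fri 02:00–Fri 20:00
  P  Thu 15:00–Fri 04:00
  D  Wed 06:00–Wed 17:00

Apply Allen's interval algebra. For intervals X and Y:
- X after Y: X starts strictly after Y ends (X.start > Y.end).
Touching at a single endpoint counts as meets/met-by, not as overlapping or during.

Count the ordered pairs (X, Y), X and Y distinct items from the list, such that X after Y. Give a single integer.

29

Checking all 90 ordered pairs for relation 'after'; matching pairs in alphabetical order:
(B, R): B after R ✓
(D, R): D after R ✓
(D, Z): D after Z ✓
(E, R): E after R ✓
(E, Z): E after Z ✓
(F, D): F after D ✓
(F, E): F after E ✓
(F, R): F after R ✓
(F, S): F after S ✓
(F, W): F after W ✓
(F, Z): F after Z ✓
(J, B): J after B ✓
(J, D): J after D ✓
(J, E): J after E ✓
(J, R): J after R ✓
(J, S): J after S ✓
(J, W): J after W ✓
(J, Z): J after Z ✓
(P, D): P after D ✓
(P, E): P after E ✓
(P, R): P after R ✓
(P, S): P after S ✓
(P, W): P after W ✓
(P, Z): P after Z ✓
... plus 5 further pairs not listed.
Count: 29.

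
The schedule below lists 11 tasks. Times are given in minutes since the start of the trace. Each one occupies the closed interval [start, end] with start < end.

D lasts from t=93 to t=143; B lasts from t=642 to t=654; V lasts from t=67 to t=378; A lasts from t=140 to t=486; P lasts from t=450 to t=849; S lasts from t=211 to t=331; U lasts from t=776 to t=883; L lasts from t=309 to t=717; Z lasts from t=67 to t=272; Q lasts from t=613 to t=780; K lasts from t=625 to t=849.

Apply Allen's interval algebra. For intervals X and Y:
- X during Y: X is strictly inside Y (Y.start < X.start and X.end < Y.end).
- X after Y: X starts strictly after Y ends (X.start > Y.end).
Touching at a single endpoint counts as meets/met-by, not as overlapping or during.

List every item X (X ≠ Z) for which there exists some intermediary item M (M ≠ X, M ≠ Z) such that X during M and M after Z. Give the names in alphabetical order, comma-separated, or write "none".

Target Z = [t=67, t=272].
Intermediaries M with M after Z: B, K, L, P, Q, U.
Via B — items with X during B: none.
Via K — items with X during K: B.
Via L — items with X during L: B.
Via P — items with X during P: B, Q.
Via Q — items with X during Q: B.
Via U — items with X during U: none.
Union: B, Q.

B, Q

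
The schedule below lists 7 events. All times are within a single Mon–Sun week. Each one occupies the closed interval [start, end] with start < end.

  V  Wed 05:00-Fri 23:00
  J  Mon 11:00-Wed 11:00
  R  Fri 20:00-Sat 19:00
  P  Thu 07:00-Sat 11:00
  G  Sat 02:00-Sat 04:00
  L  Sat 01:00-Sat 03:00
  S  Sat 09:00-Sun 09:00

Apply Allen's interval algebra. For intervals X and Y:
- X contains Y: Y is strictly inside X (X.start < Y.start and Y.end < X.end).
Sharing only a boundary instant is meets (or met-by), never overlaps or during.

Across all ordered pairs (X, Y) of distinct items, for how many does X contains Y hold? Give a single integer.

Checking all 42 ordered pairs for relation 'contains'; matching pairs in alphabetical order:
(P, G): P contains G ✓
(P, L): P contains L ✓
(R, G): R contains G ✓
(R, L): R contains L ✓
Count: 4.

4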